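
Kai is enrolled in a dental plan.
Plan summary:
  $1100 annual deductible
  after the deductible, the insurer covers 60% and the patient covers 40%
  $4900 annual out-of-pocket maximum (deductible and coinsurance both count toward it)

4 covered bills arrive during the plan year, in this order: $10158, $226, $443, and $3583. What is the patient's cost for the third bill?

$86.40

Claim 1 ($10158): $1100 finishes the deductible; $9058 goes to coinsurance; patient's 40% is $3623.20. Patient owes $4723.20 (running OOP $4723.20).
Claim 2 ($226): deductible met; 40% of $226 = $90.40. Cost to patient: $90.40. OOP to date $4813.60.
Claim 3 ($443): deductible already satisfied, so patient's share is 40% × $443 = $177.20. OOP would hit $4990.80 > $4900, so the cap limits the patient to $4900 − $4813.60 = $86.40.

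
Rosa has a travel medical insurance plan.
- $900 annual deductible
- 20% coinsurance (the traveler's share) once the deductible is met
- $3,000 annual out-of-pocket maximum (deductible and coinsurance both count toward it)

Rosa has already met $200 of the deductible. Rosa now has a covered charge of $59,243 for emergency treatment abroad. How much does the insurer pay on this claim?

$56,443

Deductible still to meet: $900 − $200 = $700.
That leaves $59,243 − $700 = $58,543 for coinsurance.
Coinsurance: $58,543 × 20% = $11,708.60.
Traveler responsibility before any cap: $700 + $11,708.60 = $12,408.60.
Year-to-date out-of-pocket would reach $200 + $12,408.60 = $12,608.60, above the $3,000 maximum, so the traveler pays only $3,000 − $200 = $2,800.
Insurer pays the balance: $59,243 − $2,800 = $56,443.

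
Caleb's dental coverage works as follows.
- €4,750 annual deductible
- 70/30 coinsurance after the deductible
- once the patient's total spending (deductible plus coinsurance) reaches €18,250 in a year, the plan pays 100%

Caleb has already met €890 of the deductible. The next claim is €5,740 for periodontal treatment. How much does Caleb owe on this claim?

€890 of the €4,750 deductible is already met, leaving €3,860.
That leaves €5,740 − €3,860 = €1,880 for coinsurance.
Patient's 30% share of €1,880 is €564.
So the patient owes €3,860 + €564 = €4,424 before any cap.
Year-to-date out-of-pocket becomes €890 + €4,424 = €5,314, still under the €18,250 maximum, so no cap applies.

€4,424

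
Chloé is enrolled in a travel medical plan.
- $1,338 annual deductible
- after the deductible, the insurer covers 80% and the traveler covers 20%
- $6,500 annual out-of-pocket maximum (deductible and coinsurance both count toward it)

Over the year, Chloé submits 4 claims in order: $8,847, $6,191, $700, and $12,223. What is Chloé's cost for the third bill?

$140

Bill 1, $8,847: $1,338 finishes the deductible; $7,509 goes to coinsurance; 20% of $7,509 = $1,501.80. Cost to traveler: $2,839.80. OOP to date $2,839.80.
Bill 2, $6,191: deductible already satisfied, so traveler's share is 20% × $6,191 = $1,238.20. Traveler pays $1,238.20; OOP now $4,078.
Bill 3, $700: 20% coinsurance on $700 = $140. Traveler pays $140; OOP now $4,218.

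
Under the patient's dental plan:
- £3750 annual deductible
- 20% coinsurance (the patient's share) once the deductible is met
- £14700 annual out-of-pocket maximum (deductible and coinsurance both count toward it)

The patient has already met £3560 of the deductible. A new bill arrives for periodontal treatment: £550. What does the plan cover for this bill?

£288

£3560 of the £3750 deductible is already met, leaving £190.
After the £190 deductible portion, £550 − £190 = £360 is subject to coinsurance.
20% of £360 = £72 falls to the patient.
So the patient owes £190 + £72 = £262 before any cap.
Cumulative spending £3560 + £262 = £3822 stays under the £14700 maximum.
The insurer covers the remainder: £550 − £262 = £288.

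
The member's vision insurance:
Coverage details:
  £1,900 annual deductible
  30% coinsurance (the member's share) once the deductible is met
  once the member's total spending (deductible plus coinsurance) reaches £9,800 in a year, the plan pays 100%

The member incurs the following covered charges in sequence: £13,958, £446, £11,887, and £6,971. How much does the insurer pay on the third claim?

£8,320.90

Claim 1 — £13,958: £1,900 to deductible, leaving £12,058; member's 30% is £3,617.40. Member pays £5,517.40; OOP now £5,517.40. Plan pays £13,958 − £5,517.40 = £8,440.60.
Claim 2 — £446: deductible met; 30% of £446 = £133.80. Member owes £133.80 (running OOP £5,651.20). Insurer: £446 − £133.80 = £312.20.
Claim 3 — £11,887: 30% coinsurance on £11,887 = £3,566.10. Cost to member: £3,566.10. OOP to date £9,217.30. Insurer: £11,887 − £3,566.10 = £8,320.90.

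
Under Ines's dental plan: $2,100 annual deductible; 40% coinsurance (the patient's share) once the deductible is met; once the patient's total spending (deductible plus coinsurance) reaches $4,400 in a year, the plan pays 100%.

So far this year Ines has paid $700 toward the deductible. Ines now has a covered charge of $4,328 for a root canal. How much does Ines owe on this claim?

$2,571.20

Remaining deductible: $2,100 − $700 = $1,400.
That leaves $4,328 − $1,400 = $2,928 for coinsurance.
Patient's 40% share of $2,928 is $1,171.20.
So the patient owes $1,400 + $1,171.20 = $2,571.20 before any cap.
Total out-of-pocket so far would be $700 + $2,571.20 = $3,271.20, below the $4,400 cap — no reduction.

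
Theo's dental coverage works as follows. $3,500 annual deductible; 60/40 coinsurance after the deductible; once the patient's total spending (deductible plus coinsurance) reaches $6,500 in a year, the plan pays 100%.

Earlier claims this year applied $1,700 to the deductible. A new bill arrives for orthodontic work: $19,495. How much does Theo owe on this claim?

Remaining deductible: $3,500 − $1,700 = $1,800.
After the $1,800 deductible portion, $19,495 − $1,800 = $17,695 is subject to coinsurance.
40% of $17,695 = $7,078 falls to the patient.
That puts the patient's cost at $1,800 + $7,078 = $8,878 before any cap.
Adding $8,878 to the $1,700 already spent would give $10,578, which exceeds the $6,500 cap; the patient pays just $6,500 − $1,700 = $4,800.

$4,800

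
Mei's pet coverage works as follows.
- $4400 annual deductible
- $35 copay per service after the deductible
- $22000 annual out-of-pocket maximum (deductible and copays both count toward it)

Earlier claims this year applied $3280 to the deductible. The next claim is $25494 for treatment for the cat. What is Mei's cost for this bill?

Deductible still to meet: $4400 − $3280 = $1120.
After the $1120 deductible portion, $25494 − $1120 = $24374 is subject to the copay.
Copay on this service: $35.
So the owner owes $1120 + $35 = $1155 before any cap.
Year-to-date out-of-pocket becomes $3280 + $1155 = $4435, still under the $22000 maximum, so no cap applies.

$1155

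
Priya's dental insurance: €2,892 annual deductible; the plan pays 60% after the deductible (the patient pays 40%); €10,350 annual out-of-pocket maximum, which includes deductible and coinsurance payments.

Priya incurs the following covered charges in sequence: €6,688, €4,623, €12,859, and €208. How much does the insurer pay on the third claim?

€8,768.60

Claim 1 — €6,688: €2,892 finishes the deductible; €3,796 goes to coinsurance; patient's 40% is €1,518.40. Cost to patient: €4,410.40. OOP to date €4,410.40. Insurer: €6,688 − €4,410.40 = €2,277.60.
Claim 2 — €4,623: deductible met; 40% of €4,623 = €1,849.20. Patient owes €1,849.20 (running OOP €6,259.60). Plan pays €4,623 − €1,849.20 = €2,773.80.
Claim 3 — €12,859: 40% coinsurance on €12,859 = €5,143.60. That would push OOP to €11,403.20, over the €10,350 cap, so patient pays €10,350 − €6,259.60 = €4,090.40. Plan pays €12,859 − €4,090.40 = €8,768.60.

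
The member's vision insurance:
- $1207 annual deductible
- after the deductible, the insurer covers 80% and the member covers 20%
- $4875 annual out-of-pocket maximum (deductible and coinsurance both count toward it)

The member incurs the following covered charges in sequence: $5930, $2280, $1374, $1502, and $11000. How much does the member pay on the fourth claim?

$300.40

#1 ($5930): deductible takes $1207, $4723 remains; member's 20% is $944.60. Member pays $2151.60; OOP now $2151.60.
#2 ($2280): deductible met; 20% of $2280 = $456. Member pays $456; OOP now $2607.60.
#3 ($1374): deductible met; 20% of $1374 = $274.80. Member owes $274.80 (running OOP $2882.40).
#4 ($1502): 20% coinsurance on $1502 = $300.40. Member pays $300.40; OOP now $3182.80.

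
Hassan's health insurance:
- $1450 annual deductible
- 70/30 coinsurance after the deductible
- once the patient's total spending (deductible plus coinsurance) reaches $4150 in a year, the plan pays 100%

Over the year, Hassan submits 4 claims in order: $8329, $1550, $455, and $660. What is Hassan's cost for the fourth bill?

Bill 1, $8329: $1450 to deductible, leaving $6879; coinsurance $6879 × 30% = $2063.70. Patient pays $3513.70; OOP now $3513.70.
Bill 2, $1550: 30% coinsurance on $1550 = $465. Cost to patient: $465. OOP to date $3978.70.
Bill 3, $455: deductible already satisfied, so patient's share is 30% × $455 = $136.50. Patient owes $136.50 (running OOP $4115.20).
Bill 4, $660: 30% coinsurance on $660 = $198. That would push OOP to $4313.20, over the $4150 cap, so patient pays $4150 − $4115.20 = $34.80.

$34.80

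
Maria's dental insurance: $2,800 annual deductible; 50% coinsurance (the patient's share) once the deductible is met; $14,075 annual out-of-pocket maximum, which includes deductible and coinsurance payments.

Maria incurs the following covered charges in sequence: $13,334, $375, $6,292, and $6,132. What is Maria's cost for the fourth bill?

Claim 1 ($13,334): $2,800 finishes the deductible; $10,534 goes to coinsurance; coinsurance $10,534 × 50% = $5,267. Cost to patient: $8,067. OOP to date $8,067.
Claim 2 ($375): deductible already satisfied, so patient's share is 50% × $375 = $187.50. Patient owes $187.50 (running OOP $8,254.50).
Claim 3 ($6,292): deductible already satisfied, so patient's share is 50% × $6,292 = $3,146. Patient owes $3,146 (running OOP $11,400.50).
Claim 4 ($6,132): 50% coinsurance on $6,132 = $3,066. OOP would hit $14,466.50 > $14,075, so the cap limits the patient to $14,075 − $11,400.50 = $2,674.50.

$2,674.50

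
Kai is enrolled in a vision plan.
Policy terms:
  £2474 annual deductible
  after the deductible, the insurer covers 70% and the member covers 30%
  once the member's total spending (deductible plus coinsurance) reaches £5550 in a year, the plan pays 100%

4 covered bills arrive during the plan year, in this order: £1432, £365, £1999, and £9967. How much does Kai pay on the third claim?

£1073.60

#1 (£1432): fully absorbed by the deductible. Member owes £1432 (running OOP £1432).
#2 (£365): all of it applies to the deductible. Member pays £365; OOP now £1797.
#3 (£1999): £677 to deductible, leaving £1322; member's 30% is £396.60. Member owes £1073.60 (running OOP £2870.60).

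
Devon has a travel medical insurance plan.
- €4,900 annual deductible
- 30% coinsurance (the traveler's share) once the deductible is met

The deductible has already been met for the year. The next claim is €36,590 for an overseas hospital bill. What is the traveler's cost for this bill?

With the deductible met, the entire €36,590 is subject to coinsurance.
Traveler's 30% share of €36,590 is €10,977.

€10,977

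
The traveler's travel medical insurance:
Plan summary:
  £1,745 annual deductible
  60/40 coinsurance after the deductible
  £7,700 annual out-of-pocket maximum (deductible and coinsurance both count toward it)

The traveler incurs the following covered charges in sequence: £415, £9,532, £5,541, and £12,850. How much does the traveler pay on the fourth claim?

Claim 1 — £415: entire amount goes to the deductible. Traveler pays £415; OOP now £415.
Claim 2 — £9,532: deductible takes £1,330, £8,202 remains; traveler's 40% is £3,280.80. Traveler owes £4,610.80 (running OOP £5,025.80).
Claim 3 — £5,541: deductible already satisfied, so traveler's share is 40% × £5,541 = £2,216.40. Traveler owes £2,216.40 (running OOP £7,242.20).
Claim 4 — £12,850: 40% coinsurance on £12,850 = £5,140. Adding that to £7,242.20 gives £12,382.20, past the £7,700 cap; traveler pays only £7,700 − £7,242.20 = £457.80.

£457.80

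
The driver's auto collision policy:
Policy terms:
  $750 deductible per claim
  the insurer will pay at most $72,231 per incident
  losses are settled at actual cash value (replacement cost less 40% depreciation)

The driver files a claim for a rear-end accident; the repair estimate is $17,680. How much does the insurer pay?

At 40% depreciation, ACV = $17,680 − $7,072 = $10,608.
Less the $750 deductible: $10,608 − $750 = $9,858.
$9,858 is within the $72,231 limit, so the insurer pays $9,858.

$9,858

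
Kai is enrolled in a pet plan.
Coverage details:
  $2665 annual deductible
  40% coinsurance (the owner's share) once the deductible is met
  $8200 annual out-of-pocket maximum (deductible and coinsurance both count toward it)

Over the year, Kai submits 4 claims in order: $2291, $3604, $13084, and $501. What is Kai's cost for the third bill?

#1 ($2291): all of it applies to the deductible. Owner pays $2291; OOP now $2291.
#2 ($3604): $374 finishes the deductible; $3230 goes to coinsurance; coinsurance $3230 × 40% = $1292. Owner owes $1666 (running OOP $3957).
#3 ($13084): deductible met; 40% of $13084 = $5233.60. Adding that to $3957 gives $9190.60, past the $8200 cap; owner pays only $8200 − $3957 = $4243.

$4243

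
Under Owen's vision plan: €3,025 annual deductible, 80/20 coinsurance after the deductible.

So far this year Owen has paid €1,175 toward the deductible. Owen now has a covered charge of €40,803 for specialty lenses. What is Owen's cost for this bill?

€9,640.60

€1,175 of the €3,025 deductible is already met, leaving €1,850.
That leaves €40,803 − €1,850 = €38,953 for coinsurance.
Coinsurance: €38,953 × 20% = €7,790.60.
So the member owes €1,850 + €7,790.60 = €9,640.60.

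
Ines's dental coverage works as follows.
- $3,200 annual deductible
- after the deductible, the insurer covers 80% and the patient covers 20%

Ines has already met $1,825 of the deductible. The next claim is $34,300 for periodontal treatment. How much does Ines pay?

$7,960

Remaining deductible: $3,200 − $1,825 = $1,375.
That leaves $34,300 − $1,375 = $32,925 for coinsurance.
Patient's 20% share of $32,925 is $6,585.
That puts the patient's cost at $1,375 + $6,585 = $7,960.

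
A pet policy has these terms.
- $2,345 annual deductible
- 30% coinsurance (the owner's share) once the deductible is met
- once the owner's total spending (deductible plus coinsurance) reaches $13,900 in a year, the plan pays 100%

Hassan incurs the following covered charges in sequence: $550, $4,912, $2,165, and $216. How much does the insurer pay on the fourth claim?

#1 ($550): all of it applies to the deductible. Cost to owner: $550. OOP to date $550. Insurer: $550 − $550 = $0.
#2 ($4,912): $1,795 to deductible, leaving $3,117; owner's 30% is $935.10. Owner owes $2,730.10 (running OOP $3,280.10). Plan pays $4,912 − $2,730.10 = $2,181.90.
#3 ($2,165): deductible already satisfied, so owner's share is 30% × $2,165 = $649.50. Owner owes $649.50 (running OOP $3,929.60). Insurer: $2,165 − $649.50 = $1,515.50.
#4 ($216): deductible already satisfied, so owner's share is 30% × $216 = $64.80. Owner pays $64.80; OOP now $3,994.40. Plan pays $216 − $64.80 = $151.20.

$151.20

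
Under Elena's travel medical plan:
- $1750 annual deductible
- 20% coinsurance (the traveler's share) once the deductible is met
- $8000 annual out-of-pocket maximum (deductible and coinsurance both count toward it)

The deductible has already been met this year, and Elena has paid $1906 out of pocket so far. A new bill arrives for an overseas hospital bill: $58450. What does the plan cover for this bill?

The deductible is already satisfied, so the full bill goes to coinsurance.
Coinsurance: $58450 × 20% = $11690.
That would bring total out-of-pocket to $13596, past the $8000 cap. The traveler is capped at $8000 − $1906 = $6094 on this claim.
The plan picks up $58450 − $6094 = $52356.

$52356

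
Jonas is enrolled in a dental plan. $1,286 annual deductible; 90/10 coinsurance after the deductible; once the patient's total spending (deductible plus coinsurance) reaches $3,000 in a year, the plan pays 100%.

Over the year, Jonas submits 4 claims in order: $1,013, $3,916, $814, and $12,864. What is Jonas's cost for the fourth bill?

Claim 1 ($1,013): fully absorbed by the deductible. Cost to patient: $1,013. OOP to date $1,013.
Claim 2 ($3,916): $273 to deductible, leaving $3,643; patient's 10% is $364.30. Cost to patient: $637.30. OOP to date $1,650.30.
Claim 3 ($814): 10% coinsurance on $814 = $81.40. Cost to patient: $81.40. OOP to date $1,731.70.
Claim 4 ($12,864): deductible met; 10% of $12,864 = $1,286.40. Adding that to $1,731.70 gives $3,018.10, past the $3,000 cap; patient pays only $3,000 − $1,731.70 = $1,268.30.

$1,268.30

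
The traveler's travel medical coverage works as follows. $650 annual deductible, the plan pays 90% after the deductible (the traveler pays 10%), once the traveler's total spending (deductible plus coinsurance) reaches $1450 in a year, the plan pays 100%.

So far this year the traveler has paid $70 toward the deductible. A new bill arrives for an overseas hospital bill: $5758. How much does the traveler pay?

$1097.80

Deductible still to meet: $650 − $70 = $580.
The remaining $5178 (= $5758 − $580) moves to coinsurance.
Coinsurance: $5178 × 10% = $517.80.
So the traveler owes $580 + $517.80 = $1097.80 before any cap.
Total out-of-pocket so far would be $70 + $1097.80 = $1167.80, below the $1450 cap — no reduction.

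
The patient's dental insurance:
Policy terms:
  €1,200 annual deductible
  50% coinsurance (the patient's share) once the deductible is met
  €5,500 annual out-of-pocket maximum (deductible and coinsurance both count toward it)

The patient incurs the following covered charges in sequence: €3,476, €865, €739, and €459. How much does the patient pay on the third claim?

Claim 1 — €3,476: deductible takes €1,200, €2,276 remains; 50% of €2,276 = €1,138. Patient pays €2,338; OOP now €2,338.
Claim 2 — €865: deductible already satisfied, so patient's share is 50% × €865 = €432.50. Patient owes €432.50 (running OOP €2,770.50).
Claim 3 — €739: deductible already satisfied, so patient's share is 50% × €739 = €369.50. Cost to patient: €369.50. OOP to date €3,140.

€369.50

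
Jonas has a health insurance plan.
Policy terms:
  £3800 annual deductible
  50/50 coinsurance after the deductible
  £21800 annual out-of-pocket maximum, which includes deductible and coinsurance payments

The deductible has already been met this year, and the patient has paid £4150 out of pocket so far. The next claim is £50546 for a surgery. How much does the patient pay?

£17650

The deductible is already satisfied, so the full bill goes to coinsurance.
50% of £50546 = £25273 falls to the patient.
Year-to-date out-of-pocket would reach £4150 + £25273 = £29423, above the £21800 maximum, so the patient pays only £21800 − £4150 = £17650.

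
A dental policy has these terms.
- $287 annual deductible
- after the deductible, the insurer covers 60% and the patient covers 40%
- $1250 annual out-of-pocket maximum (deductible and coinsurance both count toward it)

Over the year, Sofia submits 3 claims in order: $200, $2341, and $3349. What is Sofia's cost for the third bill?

$61.40

Claim 1 ($200): all of it applies to the deductible. Cost to patient: $200. OOP to date $200.
Claim 2 ($2341): $87 to deductible, leaving $2254; patient's 40% is $901.60. Patient pays $988.60; OOP now $1188.60.
Claim 3 ($3349): deductible already satisfied, so patient's share is 40% × $3349 = $1339.60. OOP would hit $2528.20 > $1250, so the cap limits the patient to $1250 − $1188.60 = $61.40.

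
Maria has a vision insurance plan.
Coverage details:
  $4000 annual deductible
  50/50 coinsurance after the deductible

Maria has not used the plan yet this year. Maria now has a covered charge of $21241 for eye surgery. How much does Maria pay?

The full $4000 deductible is still open; $4000 of this bill applies to it.
After the $4000 deductible portion, $21241 − $4000 = $17241 is subject to coinsurance.
50% of $17241 = $8620.50 falls to the member.
Member responsibility: $4000 + $8620.50 = $12620.50.

$12620.50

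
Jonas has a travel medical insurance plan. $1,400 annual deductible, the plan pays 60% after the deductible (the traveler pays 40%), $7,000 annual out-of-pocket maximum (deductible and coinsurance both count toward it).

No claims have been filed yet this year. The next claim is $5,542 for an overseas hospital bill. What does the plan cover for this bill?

The full $1,400 deductible is still open; $1,400 of this bill applies to it.
That leaves $5,542 − $1,400 = $4,142 for coinsurance.
Coinsurance: $4,142 × 40% = $1,656.80.
Traveler responsibility before any cap: $1,400 + $1,656.80 = $3,056.80.
Year-to-date out-of-pocket becomes $0 + $3,056.80 = $3,056.80, still under the $7,000 maximum, so no cap applies.
Insurer pays the balance: $5,542 − $3,056.80 = $2,485.20.

$2,485.20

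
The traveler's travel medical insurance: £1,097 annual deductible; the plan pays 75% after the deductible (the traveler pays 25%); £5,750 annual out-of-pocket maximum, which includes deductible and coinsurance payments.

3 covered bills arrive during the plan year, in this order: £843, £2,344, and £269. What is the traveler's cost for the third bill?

£67.25

Claim 1 (£843): all of it applies to the deductible. Traveler pays £843; OOP now £843.
Claim 2 (£2,344): £254 to deductible, leaving £2,090; 25% of £2,090 = £522.50. Traveler owes £776.50 (running OOP £1,619.50).
Claim 3 (£269): deductible met; 25% of £269 = £67.25. Traveler pays £67.25; OOP now £1,686.75.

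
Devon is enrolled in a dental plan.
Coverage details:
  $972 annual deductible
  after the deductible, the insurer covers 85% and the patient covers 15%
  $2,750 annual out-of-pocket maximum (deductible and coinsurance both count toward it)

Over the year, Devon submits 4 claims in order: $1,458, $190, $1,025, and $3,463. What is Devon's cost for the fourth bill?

$519.45

Bill 1, $1,458: $972 to deductible, leaving $486; coinsurance $486 × 15% = $72.90. Patient pays $1,044.90; OOP now $1,044.90.
Bill 2, $190: deductible met; 15% of $190 = $28.50. Patient pays $28.50; OOP now $1,073.40.
Bill 3, $1,025: 15% coinsurance on $1,025 = $153.75. Patient pays $153.75; OOP now $1,227.15.
Bill 4, $3,463: deductible already satisfied, so patient's share is 15% × $3,463 = $519.45. Patient pays $519.45; OOP now $1,746.60.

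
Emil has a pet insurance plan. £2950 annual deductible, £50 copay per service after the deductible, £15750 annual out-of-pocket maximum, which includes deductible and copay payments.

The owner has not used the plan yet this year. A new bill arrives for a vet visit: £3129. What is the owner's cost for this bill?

The full £2950 deductible is still open; £2950 of this bill applies to it.
After the £2950 deductible portion, £3129 − £2950 = £179 is subject to the copay.
Copay on this service: £50.
So the owner owes £2950 + £50 = £3000 before any cap.
Total out-of-pocket so far would be £0 + £3000 = £3000, below the £15750 cap — no reduction.

£3000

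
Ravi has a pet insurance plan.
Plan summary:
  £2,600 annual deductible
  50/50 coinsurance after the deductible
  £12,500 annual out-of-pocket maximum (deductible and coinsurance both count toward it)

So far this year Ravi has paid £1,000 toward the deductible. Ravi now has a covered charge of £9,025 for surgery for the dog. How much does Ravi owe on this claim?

Remaining deductible: £2,600 − £1,000 = £1,600.
After the £1,600 deductible portion, £9,025 − £1,600 = £7,425 is subject to coinsurance.
50% of £7,425 = £3,712.50 falls to the owner.
So the owner owes £1,600 + £3,712.50 = £5,312.50 before any cap.
Total out-of-pocket so far would be £1,000 + £5,312.50 = £6,312.50, below the £12,500 cap — no reduction.

£5,312.50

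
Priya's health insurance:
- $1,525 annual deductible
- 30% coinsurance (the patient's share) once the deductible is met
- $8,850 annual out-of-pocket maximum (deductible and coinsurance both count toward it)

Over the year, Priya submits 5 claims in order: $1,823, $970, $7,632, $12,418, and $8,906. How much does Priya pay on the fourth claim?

$3,725.40

Bill 1, $1,823: $1,525 to deductible, leaving $298; patient's 30% is $89.40. Patient pays $1,614.40; OOP now $1,614.40.
Bill 2, $970: deductible met; 30% of $970 = $291. Patient pays $291; OOP now $1,905.40.
Bill 3, $7,632: 30% coinsurance on $7,632 = $2,289.60. Patient pays $2,289.60; OOP now $4,195.
Bill 4, $12,418: 30% coinsurance on $12,418 = $3,725.40. Patient owes $3,725.40 (running OOP $7,920.40).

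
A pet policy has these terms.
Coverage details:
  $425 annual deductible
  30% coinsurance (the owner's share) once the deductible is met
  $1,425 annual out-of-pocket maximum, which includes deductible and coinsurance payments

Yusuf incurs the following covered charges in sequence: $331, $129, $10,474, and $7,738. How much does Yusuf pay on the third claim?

Claim 1 — $331: all of it applies to the deductible. Cost to owner: $331. OOP to date $331.
Claim 2 — $129: deductible takes $94, $35 remains; owner's 30% is $10.50. Owner owes $104.50 (running OOP $435.50).
Claim 3 — $10,474: deductible met; 30% of $10,474 = $3,142.20. Adding that to $435.50 gives $3,577.70, past the $1,425 cap; owner pays only $1,425 − $435.50 = $989.50.

$989.50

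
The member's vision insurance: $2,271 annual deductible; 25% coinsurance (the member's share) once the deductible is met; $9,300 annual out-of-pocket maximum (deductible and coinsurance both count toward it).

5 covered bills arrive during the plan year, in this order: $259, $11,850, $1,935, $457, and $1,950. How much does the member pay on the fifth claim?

$487.50

Claim 1 — $259: fully absorbed by the deductible. Cost to member: $259. OOP to date $259.
Claim 2 — $11,850: deductible takes $2,012, $9,838 remains; coinsurance $9,838 × 25% = $2,459.50. Member pays $4,471.50; OOP now $4,730.50.
Claim 3 — $1,935: deductible already satisfied, so member's share is 25% × $1,935 = $483.75. Member pays $483.75; OOP now $5,214.25.
Claim 4 — $457: 25% coinsurance on $457 = $114.25. Cost to member: $114.25. OOP to date $5,328.50.
Claim 5 — $1,950: deductible met; 25% of $1,950 = $487.50. Member owes $487.50 (running OOP $5,816).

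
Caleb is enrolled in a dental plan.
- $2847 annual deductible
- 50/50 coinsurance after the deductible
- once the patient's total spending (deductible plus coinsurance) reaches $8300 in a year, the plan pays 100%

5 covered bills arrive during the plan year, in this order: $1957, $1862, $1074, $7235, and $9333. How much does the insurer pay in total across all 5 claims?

Claim 1 ($1957): all of it applies to the deductible. Patient owes $1957 (running OOP $1957). Insurer: $1957 − $1957 = $0.
Claim 2 ($1862): deductible takes $890, $972 remains; coinsurance $972 × 50% = $486. Patient owes $1376 (running OOP $3333). Insurer: $1862 − $1376 = $486.
Claim 3 ($1074): deductible met; 50% of $1074 = $537. Patient owes $537 (running OOP $3870). Plan pays $1074 − $537 = $537.
Claim 4 ($7235): deductible already satisfied, so patient's share is 50% × $7235 = $3617.50. Patient pays $3617.50; OOP now $7487.50. Insurer: $7235 − $3617.50 = $3617.50.
Claim 5 ($9333): deductible met; 50% of $9333 = $4666.50. That would push OOP to $12154, over the $8300 cap, so patient pays $8300 − $7487.50 = $812.50. Plan pays $9333 − $812.50 = $8520.50.
Insurer total: $0 + $486 + $537 + $3617.50 + $8520.50 = $13161.

$13161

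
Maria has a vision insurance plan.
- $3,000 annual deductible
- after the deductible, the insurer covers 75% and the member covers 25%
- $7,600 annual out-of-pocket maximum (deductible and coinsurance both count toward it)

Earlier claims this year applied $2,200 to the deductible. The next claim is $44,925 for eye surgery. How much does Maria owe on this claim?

$5,400

Remaining deductible: $3,000 − $2,200 = $800.
After the $800 deductible portion, $44,925 − $800 = $44,125 is subject to coinsurance.
Coinsurance: $44,125 × 25% = $11,031.25.
So the member owes $800 + $11,031.25 = $11,831.25 before any cap.
That would bring total out-of-pocket to $14,031.25, past the $7,600 cap. The member is capped at $7,600 − $2,200 = $5,400 on this claim.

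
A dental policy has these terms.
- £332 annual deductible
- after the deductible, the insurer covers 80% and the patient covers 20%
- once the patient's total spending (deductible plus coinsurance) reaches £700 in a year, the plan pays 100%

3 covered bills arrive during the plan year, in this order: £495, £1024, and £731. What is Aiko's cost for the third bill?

Claim 1 — £495: £332 to deductible, leaving £163; patient's 20% is £32.60. Patient pays £364.60; OOP now £364.60.
Claim 2 — £1024: deductible met; 20% of £1024 = £204.80. Cost to patient: £204.80. OOP to date £569.40.
Claim 3 — £731: deductible already satisfied, so patient's share is 20% × £731 = £146.20. That would push OOP to £715.60, over the £700 cap, so patient pays £700 − £569.40 = £130.60.

£130.60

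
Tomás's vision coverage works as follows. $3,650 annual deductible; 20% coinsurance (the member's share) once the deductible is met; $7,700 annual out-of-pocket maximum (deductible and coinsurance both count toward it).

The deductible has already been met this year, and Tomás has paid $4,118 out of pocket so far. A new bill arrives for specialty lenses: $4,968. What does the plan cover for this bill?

With the deductible met, the entire $4,968 is subject to coinsurance.
Member's 20% share of $4,968 is $993.60.
Total out-of-pocket so far would be $4,118 + $993.60 = $5,111.60, below the $7,700 cap — no reduction.
The insurer covers the remainder: $4,968 − $993.60 = $3,974.40.

$3,974.40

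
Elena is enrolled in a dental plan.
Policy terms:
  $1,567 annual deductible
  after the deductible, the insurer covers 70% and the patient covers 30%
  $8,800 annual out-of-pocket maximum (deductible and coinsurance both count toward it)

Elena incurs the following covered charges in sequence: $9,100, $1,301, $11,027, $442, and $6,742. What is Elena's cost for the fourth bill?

$132.60

Claim 1 ($9,100): $1,567 finishes the deductible; $7,533 goes to coinsurance; coinsurance $7,533 × 30% = $2,259.90. Patient pays $3,826.90; OOP now $3,826.90.
Claim 2 ($1,301): deductible already satisfied, so patient's share is 30% × $1,301 = $390.30. Patient pays $390.30; OOP now $4,217.20.
Claim 3 ($11,027): deductible already satisfied, so patient's share is 30% × $11,027 = $3,308.10. Cost to patient: $3,308.10. OOP to date $7,525.30.
Claim 4 ($442): deductible already satisfied, so patient's share is 30% × $442 = $132.60. Patient pays $132.60; OOP now $7,657.90.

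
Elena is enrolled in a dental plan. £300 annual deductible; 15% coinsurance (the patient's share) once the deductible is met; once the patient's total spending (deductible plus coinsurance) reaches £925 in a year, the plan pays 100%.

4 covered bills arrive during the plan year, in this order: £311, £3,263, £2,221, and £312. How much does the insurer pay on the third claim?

£2,087.10

Claim 1 — £311: deductible takes £300, £11 remains; coinsurance £11 × 15% = £1.65. Patient owes £301.65 (running OOP £301.65). Plan pays £311 − £301.65 = £9.35.
Claim 2 — £3,263: deductible already satisfied, so patient's share is 15% × £3,263 = £489.45. Patient pays £489.45; OOP now £791.10. Insurer: £3,263 − £489.45 = £2,773.55.
Claim 3 — £2,221: 15% coinsurance on £2,221 = £333.15. OOP would hit £1,124.25 > £925, so the cap limits the patient to £925 − £791.10 = £133.90. Insurer: £2,221 − £133.90 = £2,087.10.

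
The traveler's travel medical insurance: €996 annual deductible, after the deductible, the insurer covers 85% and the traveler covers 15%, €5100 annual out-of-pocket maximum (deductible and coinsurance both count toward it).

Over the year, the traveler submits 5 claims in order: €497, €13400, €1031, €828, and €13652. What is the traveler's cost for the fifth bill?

€1890

Bill 1, €497: fully absorbed by the deductible. Cost to traveler: €497. OOP to date €497.
Bill 2, €13400: deductible takes €499, €12901 remains; coinsurance €12901 × 15% = €1935.15. Cost to traveler: €2434.15. OOP to date €2931.15.
Bill 3, €1031: deductible already satisfied, so traveler's share is 15% × €1031 = €154.65. Cost to traveler: €154.65. OOP to date €3085.80.
Bill 4, €828: deductible met; 15% of €828 = €124.20. Cost to traveler: €124.20. OOP to date €3210.
Bill 5, €13652: deductible already satisfied, so traveler's share is 15% × €13652 = €2047.80. Adding that to €3210 gives €5257.80, past the €5100 cap; traveler pays only €5100 − €3210 = €1890.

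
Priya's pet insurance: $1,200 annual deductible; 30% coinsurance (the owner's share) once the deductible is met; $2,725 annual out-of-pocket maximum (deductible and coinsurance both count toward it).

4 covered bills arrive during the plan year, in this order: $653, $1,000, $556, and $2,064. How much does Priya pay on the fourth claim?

$619.20

Claim 1 ($653): all of it applies to the deductible. Owner owes $653 (running OOP $653).
Claim 2 ($1,000): deductible takes $547, $453 remains; owner's 30% is $135.90. Cost to owner: $682.90. OOP to date $1,335.90.
Claim 3 ($556): deductible met; 30% of $556 = $166.80. Owner owes $166.80 (running OOP $1,502.70).
Claim 4 ($2,064): deductible met; 30% of $2,064 = $619.20. Cost to owner: $619.20. OOP to date $2,121.90.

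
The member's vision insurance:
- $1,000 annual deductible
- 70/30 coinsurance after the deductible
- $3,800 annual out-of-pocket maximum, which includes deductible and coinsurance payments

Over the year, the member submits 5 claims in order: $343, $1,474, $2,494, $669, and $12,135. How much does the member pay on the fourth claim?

$200.70

#1 ($343): all of it applies to the deductible. Member owes $343 (running OOP $343).
#2 ($1,474): $657 to deductible, leaving $817; coinsurance $817 × 30% = $245.10. Member pays $902.10; OOP now $1,245.10.
#3 ($2,494): deductible already satisfied, so member's share is 30% × $2,494 = $748.20. Cost to member: $748.20. OOP to date $1,993.30.
#4 ($669): deductible already satisfied, so member's share is 30% × $669 = $200.70. Member owes $200.70 (running OOP $2,194).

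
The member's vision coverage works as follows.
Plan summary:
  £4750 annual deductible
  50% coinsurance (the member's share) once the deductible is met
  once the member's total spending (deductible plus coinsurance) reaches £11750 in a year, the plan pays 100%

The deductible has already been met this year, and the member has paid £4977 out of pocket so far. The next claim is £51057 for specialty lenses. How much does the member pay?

With the deductible met, the entire £51057 is subject to coinsurance.
Member's 50% share of £51057 is £25528.50.
Adding £25528.50 to the £4977 already spent would give £30505.50, which exceeds the £11750 cap; the member pays just £11750 − £4977 = £6773.

£6773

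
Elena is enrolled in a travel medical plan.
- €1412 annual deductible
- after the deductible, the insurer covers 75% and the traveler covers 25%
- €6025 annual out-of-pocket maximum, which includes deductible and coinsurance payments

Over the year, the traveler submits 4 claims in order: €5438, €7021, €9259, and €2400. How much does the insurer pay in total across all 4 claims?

€18093

Claim 1 (€5438): deductible takes €1412, €4026 remains; coinsurance €4026 × 25% = €1006.50. Traveler owes €2418.50 (running OOP €2418.50). Plan pays €5438 − €2418.50 = €3019.50.
Claim 2 (€7021): 25% coinsurance on €7021 = €1755.25. Cost to traveler: €1755.25. OOP to date €4173.75. Insurer: €7021 − €1755.25 = €5265.75.
Claim 3 (€9259): deductible already satisfied, so traveler's share is 25% × €9259 = €2314.75. OOP would hit €6488.50 > €6025, so the cap limits the traveler to €6025 − €4173.75 = €1851.25. Insurer: €9259 − €1851.25 = €7407.75.
Claim 4 (€2400): deductible already satisfied, so traveler's share is 25% × €2400 = €600. Adding that to €6025 gives €6625, past the €6025 cap; traveler pays only €6025 − €6025 = €0. Insurer: €2400 − €0 = €2400.
Insurer total: €3019.50 + €5265.75 + €7407.75 + €2400 = €18093.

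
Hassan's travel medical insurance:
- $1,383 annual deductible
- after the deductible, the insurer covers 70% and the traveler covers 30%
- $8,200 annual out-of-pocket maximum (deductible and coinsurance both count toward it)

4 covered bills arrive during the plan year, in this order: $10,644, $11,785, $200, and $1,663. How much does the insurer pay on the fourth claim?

#1 ($10,644): deductible takes $1,383, $9,261 remains; coinsurance $9,261 × 30% = $2,778.30. Traveler owes $4,161.30 (running OOP $4,161.30). Plan pays $10,644 − $4,161.30 = $6,482.70.
#2 ($11,785): deductible met; 30% of $11,785 = $3,535.50. Traveler pays $3,535.50; OOP now $7,696.80. Plan pays $11,785 − $3,535.50 = $8,249.50.
#3 ($200): 30% coinsurance on $200 = $60. Traveler owes $60 (running OOP $7,756.80). Insurer: $200 − $60 = $140.
#4 ($1,663): deductible met; 30% of $1,663 = $498.90. That would push OOP to $8,255.70, over the $8,200 cap, so traveler pays $8,200 − $7,756.80 = $443.20. Plan pays $1,663 − $443.20 = $1,219.80.

$1,219.80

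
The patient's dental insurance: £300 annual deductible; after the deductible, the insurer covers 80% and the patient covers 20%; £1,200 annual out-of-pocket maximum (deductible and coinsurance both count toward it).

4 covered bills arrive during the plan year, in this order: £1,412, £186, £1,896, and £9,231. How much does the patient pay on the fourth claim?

Claim 1 — £1,412: £300 to deductible, leaving £1,112; 20% of £1,112 = £222.40. Cost to patient: £522.40. OOP to date £522.40.
Claim 2 — £186: 20% coinsurance on £186 = £37.20. Cost to patient: £37.20. OOP to date £559.60.
Claim 3 — £1,896: deductible met; 20% of £1,896 = £379.20. Cost to patient: £379.20. OOP to date £938.80.
Claim 4 — £9,231: deductible already satisfied, so patient's share is 20% × £9,231 = £1,846.20. Adding that to £938.80 gives £2,785, past the £1,200 cap; patient pays only £1,200 − £938.80 = £261.20.

£261.20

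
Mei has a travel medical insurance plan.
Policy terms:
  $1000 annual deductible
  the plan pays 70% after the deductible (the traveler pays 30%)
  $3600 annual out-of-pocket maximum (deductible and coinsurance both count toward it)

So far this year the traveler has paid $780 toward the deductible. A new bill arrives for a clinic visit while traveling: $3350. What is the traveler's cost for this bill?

Deductible still to meet: $1000 − $780 = $220.
The remaining $3130 (= $3350 − $220) moves to coinsurance.
30% of $3130 = $939 falls to the traveler.
So the traveler owes $220 + $939 = $1159 before any cap.
Year-to-date out-of-pocket becomes $780 + $1159 = $1939, still under the $3600 maximum, so no cap applies.

$1159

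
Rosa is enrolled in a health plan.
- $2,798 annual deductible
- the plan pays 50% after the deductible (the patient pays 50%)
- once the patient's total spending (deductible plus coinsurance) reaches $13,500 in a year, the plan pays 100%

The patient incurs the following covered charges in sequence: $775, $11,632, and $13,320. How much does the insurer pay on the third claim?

$7,422.50

#1 ($775): fully absorbed by the deductible. Patient owes $775 (running OOP $775). Insurer: $775 − $775 = $0.
#2 ($11,632): $2,023 finishes the deductible; $9,609 goes to coinsurance; coinsurance $9,609 × 50% = $4,804.50. Cost to patient: $6,827.50. OOP to date $7,602.50. Insurer: $11,632 − $6,827.50 = $4,804.50.
#3 ($13,320): deductible met; 50% of $13,320 = $6,660. That would push OOP to $14,262.50, over the $13,500 cap, so patient pays $13,500 − $7,602.50 = $5,897.50. Insurer: $13,320 − $5,897.50 = $7,422.50.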